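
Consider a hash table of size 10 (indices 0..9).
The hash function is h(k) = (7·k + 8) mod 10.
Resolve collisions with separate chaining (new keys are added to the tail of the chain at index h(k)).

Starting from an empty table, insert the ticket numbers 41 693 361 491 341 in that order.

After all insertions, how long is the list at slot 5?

4

Insert 41: h=5, bucket 5 empty → new chain.
Insert 693: h=9, bucket 9 empty → new chain.
Insert 361: h=5, bucket 5 nonempty → append to chain.
Insert 491: h=5, bucket 5 nonempty → append to chain.
Insert 341: h=5, bucket 5 nonempty → append to chain.
Final buckets:
0: .
1: .
2: .
3: .
4: .
5: 41 -> 361 -> 491 -> 341
6: .
7: .
8: .
9: 693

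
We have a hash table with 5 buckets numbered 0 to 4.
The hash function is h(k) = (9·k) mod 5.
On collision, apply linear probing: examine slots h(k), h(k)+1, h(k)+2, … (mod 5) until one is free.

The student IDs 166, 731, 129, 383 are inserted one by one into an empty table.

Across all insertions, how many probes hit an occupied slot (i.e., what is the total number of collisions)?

1

Insert 166: h=4, slot 4 empty → index 4.
Insert 731: h=4, slot 4 occupied → index 0.
Insert 129: h=1, slot 1 empty → index 1.
Insert 383: h=2, slot 2 empty → index 2.
Table: [731, 129, 383, _, 166]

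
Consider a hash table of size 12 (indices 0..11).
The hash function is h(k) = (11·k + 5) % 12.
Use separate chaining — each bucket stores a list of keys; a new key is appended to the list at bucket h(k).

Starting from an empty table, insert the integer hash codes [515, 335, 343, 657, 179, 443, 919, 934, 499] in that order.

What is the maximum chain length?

4

515 -> bucket 6
335 -> bucket 6 (collision)
343 -> bucket 10
657 -> bucket 8
179 -> bucket 6 (collision)
443 -> bucket 6 (collision)
919 -> bucket 10 (collision)
934 -> bucket 7
499 -> bucket 10 (collision)
Final buckets:
0: .
1: .
2: .
3: .
4: .
5: .
6: 515 -> 335 -> 179 -> 443
7: 934
8: 657
9: .
10: 343 -> 919 -> 499
11: .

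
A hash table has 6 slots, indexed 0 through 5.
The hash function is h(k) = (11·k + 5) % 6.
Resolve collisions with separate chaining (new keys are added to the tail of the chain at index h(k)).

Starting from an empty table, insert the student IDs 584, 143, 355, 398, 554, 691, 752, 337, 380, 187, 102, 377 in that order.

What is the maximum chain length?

5

584 → bucket 3
143 → bucket 0
355 → bucket 4
398 → bucket 3 (collision)
554 → bucket 3 (collision)
691 → bucket 4 (collision)
752 → bucket 3 (collision)
337 → bucket 4 (collision)
380 → bucket 3 (collision)
187 → bucket 4 (collision)
102 → bucket 5
377 → bucket 0 (collision)
Final buckets:
0: 143 -> 377
1: -
2: -
3: 584 -> 398 -> 554 -> 752 -> 380
4: 355 -> 691 -> 337 -> 187
5: 102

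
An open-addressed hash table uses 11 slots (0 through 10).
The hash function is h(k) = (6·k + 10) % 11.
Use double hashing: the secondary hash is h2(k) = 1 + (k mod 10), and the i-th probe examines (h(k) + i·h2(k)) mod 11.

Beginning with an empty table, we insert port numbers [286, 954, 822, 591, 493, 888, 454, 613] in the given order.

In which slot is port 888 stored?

286 hashes to 10; slot 10 is free → place at 10.
954 hashes to 3; slot 3 is free → place at 3.
822 hashes to 3, h2=3; 3 taken → place at 6.
591 hashes to 3, h2=2; 3 taken → place at 5.
493 hashes to 9; slot 9 is free → place at 9.
888 hashes to 3, h2=9; 3 taken → place at 1.
454 hashes to 6, h2=5; 6 taken → place at 0.
613 hashes to 3, h2=4; 3 taken → place at 7.
Table: [454, 888, ., 954, ., 591, 822, 613, ., 493, 286]

1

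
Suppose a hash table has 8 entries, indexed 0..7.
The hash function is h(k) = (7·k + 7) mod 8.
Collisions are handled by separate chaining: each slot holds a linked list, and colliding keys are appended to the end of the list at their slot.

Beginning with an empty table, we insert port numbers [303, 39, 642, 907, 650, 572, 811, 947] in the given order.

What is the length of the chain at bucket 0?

2

Insert 303: h=0, bucket 0 empty → new chain.
Insert 39: h=0, bucket 0 nonempty → append to chain.
Insert 642: h=5, bucket 5 empty → new chain.
Insert 907: h=4, bucket 4 empty → new chain.
Insert 650: h=5, bucket 5 nonempty → append to chain.
Insert 572: h=3, bucket 3 empty → new chain.
Insert 811: h=4, bucket 4 nonempty → append to chain.
Insert 947: h=4, bucket 4 nonempty → append to chain.
Final buckets:
0: 303 -> 39
1: —
2: —
3: 572
4: 907 -> 811 -> 947
5: 642 -> 650
6: —
7: —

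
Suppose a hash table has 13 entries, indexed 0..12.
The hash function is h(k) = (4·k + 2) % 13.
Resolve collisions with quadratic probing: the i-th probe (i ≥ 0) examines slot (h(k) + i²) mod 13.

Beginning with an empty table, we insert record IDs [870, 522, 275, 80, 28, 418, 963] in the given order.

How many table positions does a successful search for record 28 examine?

870: h=11 -> slot 11
522: h=10 -> slot 10
275: h=10, probe 10,11,1 -> slot 1
80: h=10, probe 10,11,1,6 -> slot 6
28: h=10, probe 10,11,1,6,0 -> slot 0
418: h=10, probe 10,11,1,6,0,9 -> slot 9
963: h=6, probe 6,7 -> slot 7
Table: [28, 275, —, —, —, —, 80, 963, —, 418, 522, 870, —]
Lookup 28: h=10, probe 10,11,1,6,0 → found at 0.

5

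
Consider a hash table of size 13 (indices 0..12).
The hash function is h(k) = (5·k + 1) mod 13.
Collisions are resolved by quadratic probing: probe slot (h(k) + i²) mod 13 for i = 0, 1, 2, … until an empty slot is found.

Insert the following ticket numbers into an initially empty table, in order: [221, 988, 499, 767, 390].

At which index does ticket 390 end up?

Insert 221: h=1, slot 1 empty -> index 1.
Insert 988: h=1, slot 1 occupied -> index 2.
Insert 499: h=0, slot 0 empty -> index 0.
Insert 767: h=1, slots 1,2 occupied -> index 5.
Insert 390: h=1, slots 1,2,5 occupied -> index 10.
Table: [499, 221, 988, -, -, 767, -, -, -, -, 390, -, -]

10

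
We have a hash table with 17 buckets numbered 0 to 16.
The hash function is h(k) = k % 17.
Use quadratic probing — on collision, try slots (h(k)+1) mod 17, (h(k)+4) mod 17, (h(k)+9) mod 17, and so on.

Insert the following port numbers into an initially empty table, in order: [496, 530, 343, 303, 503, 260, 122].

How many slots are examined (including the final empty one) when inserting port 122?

496 hashes to 3; slot 3 is free => place at 3.
530 hashes to 3; 3 taken => place at 4.
343 hashes to 3; 3,4 taken => place at 7.
303 hashes to 14; slot 14 is free => place at 14.
503 hashes to 10; slot 10 is free => place at 10.
260 hashes to 5; slot 5 is free => place at 5.
122 hashes to 3; 3,4,7 taken => place at 12.
Table: [_, _, _, 496, 530, 260, _, 343, _, _, 503, _, 122, _, 303, _, _]

4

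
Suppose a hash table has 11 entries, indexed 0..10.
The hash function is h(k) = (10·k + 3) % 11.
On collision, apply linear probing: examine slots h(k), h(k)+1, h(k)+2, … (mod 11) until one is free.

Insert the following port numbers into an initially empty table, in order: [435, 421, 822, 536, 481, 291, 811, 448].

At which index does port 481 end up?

435 hashes to 8; slot 8 is free => place at 8.
421 hashes to 0; slot 0 is free => place at 0.
822 hashes to 6; slot 6 is free => place at 6.
536 hashes to 6; 6 taken => place at 7.
481 hashes to 6; 6,7,8 taken => place at 9.
291 hashes to 9; 9 taken => place at 10.
811 hashes to 6; 6,7,8,9,10,0 taken => place at 1.
448 hashes to 6; 6,7,8,9,10,0,1 taken => place at 2.
Table: [421, 811, 448, -, -, -, 822, 536, 435, 481, 291]

9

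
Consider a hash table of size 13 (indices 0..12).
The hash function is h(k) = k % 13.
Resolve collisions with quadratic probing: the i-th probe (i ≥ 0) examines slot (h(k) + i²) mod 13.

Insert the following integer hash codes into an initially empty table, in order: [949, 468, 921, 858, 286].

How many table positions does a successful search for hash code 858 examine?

3

Insert 949: h=0, slot 0 empty -> index 0.
Insert 468: h=0, slot 0 occupied -> index 1.
Insert 921: h=11, slot 11 empty -> index 11.
Insert 858: h=0, slots 0,1 occupied -> index 4.
Insert 286: h=0, slots 0,1,4 occupied -> index 9.
Table: [949, 468, —, —, 858, —, —, —, —, 286, —, 921, —]
Lookup 858: h=0, probe 0,1,4 → found at 4.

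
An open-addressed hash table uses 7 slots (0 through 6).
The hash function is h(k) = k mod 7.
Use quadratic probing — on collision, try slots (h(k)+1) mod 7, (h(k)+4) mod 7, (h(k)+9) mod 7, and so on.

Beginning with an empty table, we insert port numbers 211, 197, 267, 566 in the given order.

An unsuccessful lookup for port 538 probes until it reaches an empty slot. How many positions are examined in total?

211 hashes to 1; slot 1 is free → place at 1.
197 hashes to 1; 1 taken → place at 2.
267 hashes to 1; 1,2 taken → place at 5.
566 hashes to 6; slot 6 is free → place at 6.
Table: [_, 211, 197, _, _, 267, 566]
Lookup 538: h=6, probe 6,0 → slot 0 empty, not found.

2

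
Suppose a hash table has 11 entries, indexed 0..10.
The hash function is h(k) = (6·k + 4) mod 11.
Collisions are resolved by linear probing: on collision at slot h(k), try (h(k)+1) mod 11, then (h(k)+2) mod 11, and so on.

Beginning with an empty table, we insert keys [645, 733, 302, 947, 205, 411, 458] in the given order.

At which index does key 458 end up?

645: h=2 → slot 2
733: h=2, probe 2,3 → slot 3
302: h=1 → slot 1
947: h=10 → slot 10
205: h=2, probe 2,3,4 → slot 4
411: h=6 → slot 6
458: h=2, probe 2,3,4,5 → slot 5
Table: [—, 302, 645, 733, 205, 458, 411, —, —, —, 947]

5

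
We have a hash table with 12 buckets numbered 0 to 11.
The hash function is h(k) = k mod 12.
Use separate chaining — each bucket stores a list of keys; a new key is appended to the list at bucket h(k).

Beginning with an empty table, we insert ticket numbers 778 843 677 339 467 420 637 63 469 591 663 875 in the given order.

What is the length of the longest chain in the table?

Insert 778: h=10, bucket 10 empty -> new chain.
Insert 843: h=3, bucket 3 empty -> new chain.
Insert 677: h=5, bucket 5 empty -> new chain.
Insert 339: h=3, bucket 3 nonempty -> append to chain.
Insert 467: h=11, bucket 11 empty -> new chain.
Insert 420: h=0, bucket 0 empty -> new chain.
Insert 637: h=1, bucket 1 empty -> new chain.
Insert 63: h=3, bucket 3 nonempty -> append to chain.
Insert 469: h=1, bucket 1 nonempty -> append to chain.
Insert 591: h=3, bucket 3 nonempty -> append to chain.
Insert 663: h=3, bucket 3 nonempty -> append to chain.
Insert 875: h=11, bucket 11 nonempty -> append to chain.
Final buckets:
0: 420
1: 637 -> 469
2: .
3: 843 -> 339 -> 63 -> 591 -> 663
4: .
5: 677
6: .
7: .
8: .
9: .
10: 778
11: 467 -> 875

5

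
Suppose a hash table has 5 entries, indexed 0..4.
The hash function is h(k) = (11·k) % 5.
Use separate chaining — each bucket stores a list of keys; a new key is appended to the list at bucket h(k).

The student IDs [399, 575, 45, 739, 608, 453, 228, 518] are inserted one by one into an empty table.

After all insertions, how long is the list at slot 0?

399 → bucket 4
575 → bucket 0
45 → bucket 0 (collision)
739 → bucket 4 (collision)
608 → bucket 3
453 → bucket 3 (collision)
228 → bucket 3 (collision)
518 → bucket 3 (collision)
Final buckets:
0: 575 -> 45
1: .
2: .
3: 608 -> 453 -> 228 -> 518
4: 399 -> 739

2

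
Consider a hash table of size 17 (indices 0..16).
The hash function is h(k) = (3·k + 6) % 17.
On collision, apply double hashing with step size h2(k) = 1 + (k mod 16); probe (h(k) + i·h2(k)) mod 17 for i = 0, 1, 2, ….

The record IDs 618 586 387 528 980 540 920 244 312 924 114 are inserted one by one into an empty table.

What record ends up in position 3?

618 hashes to 7; slot 7 is free -> place at 7.
586 hashes to 13; slot 13 is free -> place at 13.
387 hashes to 11; slot 11 is free -> place at 11.
528 hashes to 9; slot 9 is free -> place at 9.
980 hashes to 5; slot 5 is free -> place at 5.
540 hashes to 11, h2=13; 11,7 taken -> place at 3.
920 hashes to 12; slot 12 is free -> place at 12.
244 hashes to 7, h2=5; 7,12 taken -> place at 0.
312 hashes to 7, h2=9; 7 taken -> place at 16.
924 hashes to 7, h2=13; 7,3,16,12 taken -> place at 8.
114 hashes to 8, h2=3; 8,11 taken -> place at 14.
Table: [244, _, _, 540, _, 980, _, 618, 924, 528, _, 387, 920, 586, 114, _, 312]

540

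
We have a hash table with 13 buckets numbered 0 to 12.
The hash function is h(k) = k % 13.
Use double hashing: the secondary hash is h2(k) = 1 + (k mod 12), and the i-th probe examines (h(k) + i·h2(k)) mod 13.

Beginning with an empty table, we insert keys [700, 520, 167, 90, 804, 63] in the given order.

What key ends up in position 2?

63

700: h=11 => slot 11
520: h=0 => slot 0
167: h=11, h2=12, probe 11,10 => slot 10
90: h=12 => slot 12
804: h=11, h2=1, probe 11,12,0,1 => slot 1
63: h=11, h2=4, probe 11,2 => slot 2
Table: [520, 804, 63, ., ., ., ., ., ., ., 167, 700, 90]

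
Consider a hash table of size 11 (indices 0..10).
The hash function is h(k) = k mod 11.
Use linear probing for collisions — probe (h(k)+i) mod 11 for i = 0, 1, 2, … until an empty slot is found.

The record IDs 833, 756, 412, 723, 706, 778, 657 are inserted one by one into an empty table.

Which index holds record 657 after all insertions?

833 hashes to 8; slot 8 is free => place at 8.
756 hashes to 8; 8 taken => place at 9.
412 hashes to 5; slot 5 is free => place at 5.
723 hashes to 8; 8,9 taken => place at 10.
706 hashes to 2; slot 2 is free => place at 2.
778 hashes to 8; 8,9,10 taken => place at 0.
657 hashes to 8; 8,9,10,0 taken => place at 1.
Table: [778, 657, 706, —, —, 412, —, —, 833, 756, 723]

1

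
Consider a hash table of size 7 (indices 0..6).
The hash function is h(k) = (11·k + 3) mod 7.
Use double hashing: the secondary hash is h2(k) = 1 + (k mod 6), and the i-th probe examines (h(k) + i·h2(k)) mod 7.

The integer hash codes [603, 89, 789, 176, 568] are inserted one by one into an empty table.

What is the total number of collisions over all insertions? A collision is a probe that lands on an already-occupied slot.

3

Insert 603: h=0, slot 0 empty -> index 0.
Insert 89: h=2, slot 2 empty -> index 2.
Insert 789: h=2, h2=4, slot 2 occupied -> index 6.
Insert 176: h=0, h2=3, slot 0 occupied -> index 3.
Insert 568: h=0, h2=5, slot 0 occupied -> index 5.
Table: [603, ., 89, 176, ., 568, 789]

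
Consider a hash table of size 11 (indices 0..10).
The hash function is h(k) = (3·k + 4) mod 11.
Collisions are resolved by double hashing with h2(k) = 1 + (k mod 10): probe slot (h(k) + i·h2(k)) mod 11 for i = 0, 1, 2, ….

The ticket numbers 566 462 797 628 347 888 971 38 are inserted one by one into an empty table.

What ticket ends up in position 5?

566 hashes to 8; slot 8 is free -> place at 8.
462 hashes to 4; slot 4 is free -> place at 4.
797 hashes to 8, h2=8; 8 taken -> place at 5.
628 hashes to 7; slot 7 is free -> place at 7.
347 hashes to 0; slot 0 is free -> place at 0.
888 hashes to 6; slot 6 is free -> place at 6.
971 hashes to 2; slot 2 is free -> place at 2.
38 hashes to 8, h2=9; 8,6,4,2,0 taken -> place at 9.
Table: [347, -, 971, -, 462, 797, 888, 628, 566, 38, -]

797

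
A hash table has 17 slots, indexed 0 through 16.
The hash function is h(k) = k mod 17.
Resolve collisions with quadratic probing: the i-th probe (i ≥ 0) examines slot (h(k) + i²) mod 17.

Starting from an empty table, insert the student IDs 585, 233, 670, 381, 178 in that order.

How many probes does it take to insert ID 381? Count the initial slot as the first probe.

3

585: h=7 => slot 7
233: h=12 => slot 12
670: h=7, probe 7,8 => slot 8
381: h=7, probe 7,8,11 => slot 11
178: h=8, probe 8,9 => slot 9
Table: [—, —, —, —, —, —, —, 585, 670, 178, —, 381, 233, —, —, —, —]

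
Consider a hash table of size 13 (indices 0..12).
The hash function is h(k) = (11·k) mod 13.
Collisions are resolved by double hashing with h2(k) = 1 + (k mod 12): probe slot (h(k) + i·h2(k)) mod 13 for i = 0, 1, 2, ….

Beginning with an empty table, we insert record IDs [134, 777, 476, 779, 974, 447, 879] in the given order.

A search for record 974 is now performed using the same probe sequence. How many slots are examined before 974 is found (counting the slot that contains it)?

3

Insert 134: h=5, slot 5 empty => index 5.
Insert 777: h=6, slot 6 empty => index 6.
Insert 476: h=10, slot 10 empty => index 10.
Insert 779: h=2, slot 2 empty => index 2.
Insert 974: h=2, h2=3, slots 2,5 occupied => index 8.
Insert 447: h=3, slot 3 empty => index 3.
Insert 879: h=10, h2=4, slot 10 occupied => index 1.
Table: [—, 879, 779, 447, —, 134, 777, —, 974, —, 476, —, —]
Lookup 974: h=2, h2=3, probe 2,5,8 → found at 8.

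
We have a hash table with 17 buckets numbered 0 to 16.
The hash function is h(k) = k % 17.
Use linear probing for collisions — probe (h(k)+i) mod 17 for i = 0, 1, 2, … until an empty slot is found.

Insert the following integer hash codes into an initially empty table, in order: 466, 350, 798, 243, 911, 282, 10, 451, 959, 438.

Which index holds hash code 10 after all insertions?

13

466 hashes to 7; slot 7 is free => place at 7.
350 hashes to 10; slot 10 is free => place at 10.
798 hashes to 16; slot 16 is free => place at 16.
243 hashes to 5; slot 5 is free => place at 5.
911 hashes to 10; 10 taken => place at 11.
282 hashes to 10; 10,11 taken => place at 12.
10 hashes to 10; 10,11,12 taken => place at 13.
451 hashes to 9; slot 9 is free => place at 9.
959 hashes to 7; 7 taken => place at 8.
438 hashes to 13; 13 taken => place at 14.
Table: [—, —, —, —, —, 243, —, 466, 959, 451, 350, 911, 282, 10, 438, —, 798]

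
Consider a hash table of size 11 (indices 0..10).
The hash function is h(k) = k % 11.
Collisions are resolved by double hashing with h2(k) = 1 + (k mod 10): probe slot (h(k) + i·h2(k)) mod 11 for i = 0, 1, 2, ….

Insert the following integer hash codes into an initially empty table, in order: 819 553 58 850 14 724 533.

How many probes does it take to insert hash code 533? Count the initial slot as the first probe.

Insert 819: h=5, slot 5 empty → index 5.
Insert 553: h=3, slot 3 empty → index 3.
Insert 58: h=3, h2=9, slot 3 occupied → index 1.
Insert 850: h=3, h2=1, slot 3 occupied → index 4.
Insert 14: h=3, h2=5, slot 3 occupied → index 8.
Insert 724: h=9, slot 9 empty → index 9.
Insert 533: h=5, h2=4, slots 5,9 occupied → index 2.
Table: [—, 58, 533, 553, 850, 819, —, —, 14, 724, —]

3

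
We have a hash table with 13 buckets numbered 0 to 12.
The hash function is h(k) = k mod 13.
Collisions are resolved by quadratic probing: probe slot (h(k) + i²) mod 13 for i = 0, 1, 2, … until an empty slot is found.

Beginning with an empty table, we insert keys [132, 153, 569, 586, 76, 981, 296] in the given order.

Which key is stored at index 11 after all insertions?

569

132: h=2 => slot 2
153: h=10 => slot 10
569: h=10, probe 10,11 => slot 11
586: h=1 => slot 1
76: h=11, probe 11,12 => slot 12
981: h=6 => slot 6
296: h=10, probe 10,11,1,6,0 => slot 0
Table: [296, 586, 132, ., ., ., 981, ., ., ., 153, 569, 76]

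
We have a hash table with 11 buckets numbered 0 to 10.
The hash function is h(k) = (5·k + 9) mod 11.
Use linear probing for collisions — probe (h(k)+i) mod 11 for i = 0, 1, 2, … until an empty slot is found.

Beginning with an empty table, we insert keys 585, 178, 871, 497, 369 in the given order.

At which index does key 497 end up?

0

Insert 585: h=8, slot 8 empty → index 8.
Insert 178: h=8, slot 8 occupied → index 9.
Insert 871: h=8, slots 8,9 occupied → index 10.
Insert 497: h=8, slots 8,9,10 occupied → index 0.
Insert 369: h=6, slot 6 empty → index 6.
Table: [497, ∅, ∅, ∅, ∅, ∅, 369, ∅, 585, 178, 871]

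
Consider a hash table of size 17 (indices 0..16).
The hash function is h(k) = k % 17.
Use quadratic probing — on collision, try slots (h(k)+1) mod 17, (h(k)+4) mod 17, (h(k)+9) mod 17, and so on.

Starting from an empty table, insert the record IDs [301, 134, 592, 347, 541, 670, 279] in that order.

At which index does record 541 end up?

Insert 301: h=12, slot 12 empty => index 12.
Insert 134: h=15, slot 15 empty => index 15.
Insert 592: h=14, slot 14 empty => index 14.
Insert 347: h=7, slot 7 empty => index 7.
Insert 541: h=14, slots 14,15 occupied => index 1.
Insert 670: h=7, slot 7 occupied => index 8.
Insert 279: h=7, slots 7,8 occupied => index 11.
Table: [—, 541, —, —, —, —, —, 347, 670, —, —, 279, 301, —, 592, 134, —]

1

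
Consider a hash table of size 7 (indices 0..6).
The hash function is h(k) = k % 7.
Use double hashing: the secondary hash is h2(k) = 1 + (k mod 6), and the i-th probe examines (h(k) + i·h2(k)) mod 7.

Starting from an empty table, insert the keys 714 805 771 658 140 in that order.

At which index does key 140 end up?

3

714: h=0 -> slot 0
805: h=0, h2=2, probe 0,2 -> slot 2
771: h=1 -> slot 1
658: h=0, h2=5, probe 0,5 -> slot 5
140: h=0, h2=3, probe 0,3 -> slot 3
Table: [714, 771, 805, 140, ., 658, .]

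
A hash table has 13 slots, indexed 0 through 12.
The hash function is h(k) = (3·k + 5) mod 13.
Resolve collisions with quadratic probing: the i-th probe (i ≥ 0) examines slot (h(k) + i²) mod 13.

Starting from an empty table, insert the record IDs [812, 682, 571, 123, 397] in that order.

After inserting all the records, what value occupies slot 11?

682

812 hashes to 10; slot 10 is free → place at 10.
682 hashes to 10; 10 taken → place at 11.
571 hashes to 2; slot 2 is free → place at 2.
123 hashes to 10; 10,11 taken → place at 1.
397 hashes to 0; slot 0 is free → place at 0.
Table: [397, 123, 571, —, —, —, —, —, —, —, 812, 682, —]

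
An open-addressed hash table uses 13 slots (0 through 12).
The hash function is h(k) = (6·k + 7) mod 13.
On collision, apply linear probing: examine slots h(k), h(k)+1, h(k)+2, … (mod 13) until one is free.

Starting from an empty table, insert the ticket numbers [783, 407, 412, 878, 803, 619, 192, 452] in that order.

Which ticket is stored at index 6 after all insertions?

452

Insert 783: h=12, slot 12 empty -> index 12.
Insert 407: h=5, slot 5 empty -> index 5.
Insert 412: h=9, slot 9 empty -> index 9.
Insert 878: h=10, slot 10 empty -> index 10.
Insert 803: h=2, slot 2 empty -> index 2.
Insert 619: h=3, slot 3 empty -> index 3.
Insert 192: h=2, slots 2,3 occupied -> index 4.
Insert 452: h=2, slots 2,3,4,5 occupied -> index 6.
Table: [-, -, 803, 619, 192, 407, 452, -, -, 412, 878, -, 783]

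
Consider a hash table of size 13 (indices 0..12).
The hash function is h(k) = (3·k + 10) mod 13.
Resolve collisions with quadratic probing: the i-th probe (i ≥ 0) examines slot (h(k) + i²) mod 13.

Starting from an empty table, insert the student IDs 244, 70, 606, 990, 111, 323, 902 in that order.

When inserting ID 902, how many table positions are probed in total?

2

244 hashes to 1; slot 1 is free => place at 1.
70 hashes to 12; slot 12 is free => place at 12.
606 hashes to 8; slot 8 is free => place at 8.
990 hashes to 3; slot 3 is free => place at 3.
111 hashes to 5; slot 5 is free => place at 5.
323 hashes to 4; slot 4 is free => place at 4.
902 hashes to 12; 12 taken => place at 0.
Table: [902, 244, ., 990, 323, 111, ., ., 606, ., ., ., 70]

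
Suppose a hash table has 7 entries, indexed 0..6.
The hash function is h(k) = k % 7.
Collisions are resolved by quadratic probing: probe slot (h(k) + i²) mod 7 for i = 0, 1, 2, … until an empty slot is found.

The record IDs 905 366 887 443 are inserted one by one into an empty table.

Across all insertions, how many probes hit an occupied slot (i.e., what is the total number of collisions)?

3

905: h=2 -> slot 2
366: h=2, probe 2,3 -> slot 3
887: h=5 -> slot 5
443: h=2, probe 2,3,6 -> slot 6
Table: [., ., 905, 366, ., 887, 443]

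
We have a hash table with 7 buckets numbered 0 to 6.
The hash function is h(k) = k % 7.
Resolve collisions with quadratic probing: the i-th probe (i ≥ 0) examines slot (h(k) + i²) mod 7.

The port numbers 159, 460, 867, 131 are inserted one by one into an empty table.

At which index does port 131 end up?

2

159: h=5 => slot 5
460: h=5, probe 5,6 => slot 6
867: h=6, probe 6,0 => slot 0
131: h=5, probe 5,6,2 => slot 2
Table: [867, ., 131, ., ., 159, 460]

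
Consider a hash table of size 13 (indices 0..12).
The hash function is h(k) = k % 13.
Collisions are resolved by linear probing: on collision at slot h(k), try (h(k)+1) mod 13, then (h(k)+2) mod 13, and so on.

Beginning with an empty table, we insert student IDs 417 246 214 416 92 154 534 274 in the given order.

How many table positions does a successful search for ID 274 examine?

4

Insert 417: h=1, slot 1 empty → index 1.
Insert 246: h=12, slot 12 empty → index 12.
Insert 214: h=6, slot 6 empty → index 6.
Insert 416: h=0, slot 0 empty → index 0.
Insert 92: h=1, slot 1 occupied → index 2.
Insert 154: h=11, slot 11 empty → index 11.
Insert 534: h=1, slots 1,2 occupied → index 3.
Insert 274: h=1, slots 1,2,3 occupied → index 4.
Table: [416, 417, 92, 534, 274, ., 214, ., ., ., ., 154, 246]
Lookup 274: h=1, probe 1,2,3,4 → found at 4.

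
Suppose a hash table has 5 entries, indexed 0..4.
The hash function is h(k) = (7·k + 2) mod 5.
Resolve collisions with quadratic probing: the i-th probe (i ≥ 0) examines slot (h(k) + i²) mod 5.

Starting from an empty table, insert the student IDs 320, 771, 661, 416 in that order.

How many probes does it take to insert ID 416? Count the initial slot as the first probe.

3

Insert 320: h=2, slot 2 empty => index 2.
Insert 771: h=4, slot 4 empty => index 4.
Insert 661: h=4, slot 4 occupied => index 0.
Insert 416: h=4, slots 4,0 occupied => index 3.
Table: [661, -, 320, 416, 771]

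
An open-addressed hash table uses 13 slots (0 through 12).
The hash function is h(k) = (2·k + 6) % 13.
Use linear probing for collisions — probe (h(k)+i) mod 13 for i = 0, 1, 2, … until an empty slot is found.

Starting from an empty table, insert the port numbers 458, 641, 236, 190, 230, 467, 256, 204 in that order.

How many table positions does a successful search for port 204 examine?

458 hashes to 12; slot 12 is free => place at 12.
641 hashes to 1; slot 1 is free => place at 1.
236 hashes to 10; slot 10 is free => place at 10.
190 hashes to 9; slot 9 is free => place at 9.
230 hashes to 11; slot 11 is free => place at 11.
467 hashes to 4; slot 4 is free => place at 4.
256 hashes to 11; 11,12 taken => place at 0.
204 hashes to 11; 11,12,0,1 taken => place at 2.
Table: [256, 641, 204, _, 467, _, _, _, _, 190, 236, 230, 458]
Lookup 204: h=11, probe 11,12,0,1,2 → found at 2.

5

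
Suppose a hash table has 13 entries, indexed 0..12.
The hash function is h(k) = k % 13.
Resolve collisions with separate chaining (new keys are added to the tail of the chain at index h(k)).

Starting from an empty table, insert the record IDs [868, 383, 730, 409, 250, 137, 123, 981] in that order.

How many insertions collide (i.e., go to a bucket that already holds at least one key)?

3

868 → bucket 10
383 → bucket 6
730 → bucket 2
409 → bucket 6 (collision)
250 → bucket 3
137 → bucket 7
123 → bucket 6 (collision)
981 → bucket 6 (collision)
Final buckets:
0: -
1: -
2: 730
3: 250
4: -
5: -
6: 383 -> 409 -> 123 -> 981
7: 137
8: -
9: -
10: 868
11: -
12: -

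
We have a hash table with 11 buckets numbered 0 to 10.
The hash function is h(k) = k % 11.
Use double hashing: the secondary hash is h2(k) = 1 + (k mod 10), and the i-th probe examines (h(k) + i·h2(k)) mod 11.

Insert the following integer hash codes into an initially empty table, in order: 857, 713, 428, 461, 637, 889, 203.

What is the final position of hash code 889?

6

857: h=10 -> slot 10
713: h=9 -> slot 9
428: h=10, h2=9, probe 10,8 -> slot 8
461: h=10, h2=2, probe 10,1 -> slot 1
637: h=10, h2=8, probe 10,7 -> slot 7
889: h=9, h2=10, probe 9,8,7,6 -> slot 6
203: h=5 -> slot 5
Table: [-, 461, -, -, -, 203, 889, 637, 428, 713, 857]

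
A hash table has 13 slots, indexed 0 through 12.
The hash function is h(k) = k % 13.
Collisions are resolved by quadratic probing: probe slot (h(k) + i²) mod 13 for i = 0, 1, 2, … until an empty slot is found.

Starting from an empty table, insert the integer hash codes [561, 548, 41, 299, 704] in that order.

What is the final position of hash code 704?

11

561 hashes to 2; slot 2 is free → place at 2.
548 hashes to 2; 2 taken → place at 3.
41 hashes to 2; 2,3 taken → place at 6.
299 hashes to 0; slot 0 is free → place at 0.
704 hashes to 2; 2,3,6 taken → place at 11.
Table: [299, -, 561, 548, -, -, 41, -, -, -, -, 704, -]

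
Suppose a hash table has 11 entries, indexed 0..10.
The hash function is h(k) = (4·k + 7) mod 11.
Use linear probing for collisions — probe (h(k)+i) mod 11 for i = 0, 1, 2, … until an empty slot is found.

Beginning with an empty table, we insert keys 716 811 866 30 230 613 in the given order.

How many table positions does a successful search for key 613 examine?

4

716 hashes to 0; slot 0 is free => place at 0.
811 hashes to 6; slot 6 is free => place at 6.
866 hashes to 6; 6 taken => place at 7.
30 hashes to 6; 6,7 taken => place at 8.
230 hashes to 3; slot 3 is free => place at 3.
613 hashes to 6; 6,7,8 taken => place at 9.
Table: [716, —, —, 230, —, —, 811, 866, 30, 613, —]
Lookup 613: h=6, probe 6,7,8,9 → found at 9.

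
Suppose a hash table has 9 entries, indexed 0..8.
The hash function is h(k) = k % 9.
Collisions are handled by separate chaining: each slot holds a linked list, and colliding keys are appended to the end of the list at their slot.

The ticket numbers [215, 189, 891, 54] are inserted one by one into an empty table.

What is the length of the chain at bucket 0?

215 -> bucket 8
189 -> bucket 0
891 -> bucket 0 (collision)
54 -> bucket 0 (collision)
Final buckets:
0: 189 -> 891 -> 54
1: -
2: -
3: -
4: -
5: -
6: -
7: -
8: 215

3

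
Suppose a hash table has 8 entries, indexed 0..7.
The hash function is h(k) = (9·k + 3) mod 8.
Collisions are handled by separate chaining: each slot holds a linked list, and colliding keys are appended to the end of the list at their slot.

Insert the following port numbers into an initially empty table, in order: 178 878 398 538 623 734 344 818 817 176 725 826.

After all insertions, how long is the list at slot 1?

178 -> bucket 5
878 -> bucket 1
398 -> bucket 1 (collision)
538 -> bucket 5 (collision)
623 -> bucket 2
734 -> bucket 1 (collision)
344 -> bucket 3
818 -> bucket 5 (collision)
817 -> bucket 4
176 -> bucket 3 (collision)
725 -> bucket 0
826 -> bucket 5 (collision)
Final buckets:
0: 725
1: 878 -> 398 -> 734
2: 623
3: 344 -> 176
4: 817
5: 178 -> 538 -> 818 -> 826
6: —
7: —

3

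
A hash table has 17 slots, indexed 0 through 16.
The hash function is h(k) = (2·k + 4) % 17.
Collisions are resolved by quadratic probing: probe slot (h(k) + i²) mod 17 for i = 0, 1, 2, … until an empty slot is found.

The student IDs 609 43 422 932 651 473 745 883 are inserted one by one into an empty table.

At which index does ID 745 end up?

6

609 hashes to 15; slot 15 is free -> place at 15.
43 hashes to 5; slot 5 is free -> place at 5.
422 hashes to 15; 15 taken -> place at 16.
932 hashes to 15; 15,16 taken -> place at 2.
651 hashes to 14; slot 14 is free -> place at 14.
473 hashes to 15; 15,16,2 taken -> place at 7.
745 hashes to 15; 15,16,2,7,14 taken -> place at 6.
883 hashes to 2; 2 taken -> place at 3.
Table: [—, —, 932, 883, —, 43, 745, 473, —, —, —, —, —, —, 651, 609, 422]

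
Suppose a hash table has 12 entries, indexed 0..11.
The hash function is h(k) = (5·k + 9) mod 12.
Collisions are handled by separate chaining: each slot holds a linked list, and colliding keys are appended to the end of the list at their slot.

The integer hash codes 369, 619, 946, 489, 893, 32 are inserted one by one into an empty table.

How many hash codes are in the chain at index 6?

2

369 → bucket 6
619 → bucket 8
946 → bucket 11
489 → bucket 6 (collision)
893 → bucket 10
32 → bucket 1
Final buckets:
0: —
1: 32
2: —
3: —
4: —
5: —
6: 369 -> 489
7: —
8: 619
9: —
10: 893
11: 946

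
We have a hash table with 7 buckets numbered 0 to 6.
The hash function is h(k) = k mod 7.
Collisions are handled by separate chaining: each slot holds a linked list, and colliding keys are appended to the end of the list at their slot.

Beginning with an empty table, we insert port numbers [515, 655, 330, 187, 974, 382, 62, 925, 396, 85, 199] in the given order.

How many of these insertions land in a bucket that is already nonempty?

Insert 515: h=4, bucket 4 empty -> new chain.
Insert 655: h=4, bucket 4 nonempty -> append to chain.
Insert 330: h=1, bucket 1 empty -> new chain.
Insert 187: h=5, bucket 5 empty -> new chain.
Insert 974: h=1, bucket 1 nonempty -> append to chain.
Insert 382: h=4, bucket 4 nonempty -> append to chain.
Insert 62: h=6, bucket 6 empty -> new chain.
Insert 925: h=1, bucket 1 nonempty -> append to chain.
Insert 396: h=4, bucket 4 nonempty -> append to chain.
Insert 85: h=1, bucket 1 nonempty -> append to chain.
Insert 199: h=3, bucket 3 empty -> new chain.
Final buckets:
0: .
1: 330 -> 974 -> 925 -> 85
2: .
3: 199
4: 515 -> 655 -> 382 -> 396
5: 187
6: 62

6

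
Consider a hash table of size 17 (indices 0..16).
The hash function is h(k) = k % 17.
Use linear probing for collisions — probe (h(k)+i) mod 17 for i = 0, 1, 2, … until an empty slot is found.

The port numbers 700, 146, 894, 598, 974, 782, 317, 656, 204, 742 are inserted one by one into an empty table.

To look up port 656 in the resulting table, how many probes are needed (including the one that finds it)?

4

700 hashes to 3; slot 3 is free → place at 3.
146 hashes to 10; slot 10 is free → place at 10.
894 hashes to 10; 10 taken → place at 11.
598 hashes to 3; 3 taken → place at 4.
974 hashes to 5; slot 5 is free → place at 5.
782 hashes to 0; slot 0 is free → place at 0.
317 hashes to 11; 11 taken → place at 12.
656 hashes to 10; 10,11,12 taken → place at 13.
204 hashes to 0; 0 taken → place at 1.
742 hashes to 11; 11,12,13 taken → place at 14.
Table: [782, 204, ∅, 700, 598, 974, ∅, ∅, ∅, ∅, 146, 894, 317, 656, 742, ∅, ∅]
Lookup 656: h=10, probe 10,11,12,13 → found at 13.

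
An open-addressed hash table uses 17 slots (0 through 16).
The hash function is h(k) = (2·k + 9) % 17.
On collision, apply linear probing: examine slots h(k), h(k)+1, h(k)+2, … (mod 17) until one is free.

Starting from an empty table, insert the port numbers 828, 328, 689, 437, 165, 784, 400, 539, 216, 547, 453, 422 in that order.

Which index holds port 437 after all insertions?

0

Insert 828: h=16, slot 16 empty -> index 16.
Insert 328: h=2, slot 2 empty -> index 2.
Insert 689: h=10, slot 10 empty -> index 10.
Insert 437: h=16, slot 16 occupied -> index 0.
Insert 165: h=16, slots 16,0 occupied -> index 1.
Insert 784: h=13, slot 13 empty -> index 13.
Insert 400: h=10, slot 10 occupied -> index 11.
Insert 539: h=16, slots 16,0,1,2 occupied -> index 3.
Insert 216: h=16, slots 16,0,1,2,3 occupied -> index 4.
Insert 547: h=15, slot 15 empty -> index 15.
Insert 453: h=14, slot 14 empty -> index 14.
Insert 422: h=3, slots 3,4 occupied -> index 5.
Table: [437, 165, 328, 539, 216, 422, -, -, -, -, 689, 400, -, 784, 453, 547, 828]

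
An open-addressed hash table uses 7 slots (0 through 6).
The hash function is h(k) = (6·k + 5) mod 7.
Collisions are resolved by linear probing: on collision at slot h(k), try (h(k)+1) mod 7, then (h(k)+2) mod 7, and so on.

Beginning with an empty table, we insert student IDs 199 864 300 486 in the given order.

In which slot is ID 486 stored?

199 hashes to 2; slot 2 is free => place at 2.
864 hashes to 2; 2 taken => place at 3.
300 hashes to 6; slot 6 is free => place at 6.
486 hashes to 2; 2,3 taken => place at 4.
Table: [_, _, 199, 864, 486, _, 300]

4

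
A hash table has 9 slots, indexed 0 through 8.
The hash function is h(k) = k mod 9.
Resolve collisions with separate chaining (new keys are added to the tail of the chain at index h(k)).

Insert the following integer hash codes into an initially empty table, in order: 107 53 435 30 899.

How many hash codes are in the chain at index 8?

107 → bucket 8
53 → bucket 8 (collision)
435 → bucket 3
30 → bucket 3 (collision)
899 → bucket 8 (collision)
Final buckets:
0: -
1: -
2: -
3: 435 -> 30
4: -
5: -
6: -
7: -
8: 107 -> 53 -> 899

3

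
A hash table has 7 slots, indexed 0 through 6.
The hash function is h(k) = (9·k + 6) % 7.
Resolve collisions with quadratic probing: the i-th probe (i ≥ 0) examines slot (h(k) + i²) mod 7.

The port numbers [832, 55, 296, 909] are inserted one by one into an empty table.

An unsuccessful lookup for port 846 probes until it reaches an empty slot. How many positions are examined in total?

832 hashes to 4; slot 4 is free → place at 4.
55 hashes to 4; 4 taken → place at 5.
296 hashes to 3; slot 3 is free → place at 3.
909 hashes to 4; 4,5 taken → place at 1.
Table: [—, 909, —, 296, 832, 55, —]
Lookup 846: h=4, probe 4,5,1,6 → slot 6 empty, not found.

4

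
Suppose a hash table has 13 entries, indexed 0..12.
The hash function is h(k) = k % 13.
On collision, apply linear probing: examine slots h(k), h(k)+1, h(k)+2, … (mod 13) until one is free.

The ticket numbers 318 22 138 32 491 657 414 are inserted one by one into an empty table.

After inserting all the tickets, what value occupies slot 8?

138

318 hashes to 6; slot 6 is free -> place at 6.
22 hashes to 9; slot 9 is free -> place at 9.
138 hashes to 8; slot 8 is free -> place at 8.
32 hashes to 6; 6 taken -> place at 7.
491 hashes to 10; slot 10 is free -> place at 10.
657 hashes to 7; 7,8,9,10 taken -> place at 11.
414 hashes to 11; 11 taken -> place at 12.
Table: [., ., ., ., ., ., 318, 32, 138, 22, 491, 657, 414]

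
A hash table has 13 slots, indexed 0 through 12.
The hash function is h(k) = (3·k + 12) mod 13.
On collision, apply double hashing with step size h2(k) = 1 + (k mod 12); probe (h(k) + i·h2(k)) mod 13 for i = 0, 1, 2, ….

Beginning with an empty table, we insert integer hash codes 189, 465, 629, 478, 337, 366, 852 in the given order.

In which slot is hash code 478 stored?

189: h=7 → slot 7
465: h=3 → slot 3
629: h=1 → slot 1
478: h=3, h2=11, probe 3,1,12 → slot 12
337: h=9 → slot 9
366: h=5 → slot 5
852: h=7, h2=1, probe 7,8 → slot 8
Table: [_, 629, _, 465, _, 366, _, 189, 852, 337, _, _, 478]

12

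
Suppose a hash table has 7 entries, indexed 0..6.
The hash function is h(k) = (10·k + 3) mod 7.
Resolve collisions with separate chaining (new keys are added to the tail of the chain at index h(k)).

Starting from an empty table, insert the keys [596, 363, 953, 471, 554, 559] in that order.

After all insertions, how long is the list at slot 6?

Insert 596: h=6, bucket 6 empty → new chain.
Insert 363: h=0, bucket 0 empty → new chain.
Insert 953: h=6, bucket 6 nonempty → append to chain.
Insert 471: h=2, bucket 2 empty → new chain.
Insert 554: h=6, bucket 6 nonempty → append to chain.
Insert 559: h=0, bucket 0 nonempty → append to chain.
Final buckets:
0: 363 -> 559
1: .
2: 471
3: .
4: .
5: .
6: 596 -> 953 -> 554

3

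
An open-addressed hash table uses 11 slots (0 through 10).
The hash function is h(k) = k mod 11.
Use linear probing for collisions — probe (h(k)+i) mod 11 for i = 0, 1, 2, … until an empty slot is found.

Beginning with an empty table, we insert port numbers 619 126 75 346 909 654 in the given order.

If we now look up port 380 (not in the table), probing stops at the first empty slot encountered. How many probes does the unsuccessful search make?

5

619 hashes to 3; slot 3 is free -> place at 3.
126 hashes to 5; slot 5 is free -> place at 5.
75 hashes to 9; slot 9 is free -> place at 9.
346 hashes to 5; 5 taken -> place at 6.
909 hashes to 7; slot 7 is free -> place at 7.
654 hashes to 5; 5,6,7 taken -> place at 8.
Table: [., ., ., 619, ., 126, 346, 909, 654, 75, .]
Lookup 380: h=6, probe 6,7,8,9,10 → slot 10 empty, not found.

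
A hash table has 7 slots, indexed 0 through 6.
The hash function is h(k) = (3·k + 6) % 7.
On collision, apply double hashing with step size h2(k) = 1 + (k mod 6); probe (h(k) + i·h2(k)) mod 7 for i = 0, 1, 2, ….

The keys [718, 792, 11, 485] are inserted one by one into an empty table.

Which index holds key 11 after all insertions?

3

Insert 718: h=4, slot 4 empty -> index 4.
Insert 792: h=2, slot 2 empty -> index 2.
Insert 11: h=4, h2=6, slot 4 occupied -> index 3.
Insert 485: h=5, slot 5 empty -> index 5.
Table: [∅, ∅, 792, 11, 718, 485, ∅]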